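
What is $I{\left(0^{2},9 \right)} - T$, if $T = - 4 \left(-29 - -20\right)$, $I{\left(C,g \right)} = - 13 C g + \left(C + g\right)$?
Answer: $-27$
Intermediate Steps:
$I{\left(C,g \right)} = C + g - 13 C g$ ($I{\left(C,g \right)} = - 13 C g + \left(C + g\right) = C + g - 13 C g$)
$T = 36$ ($T = - 4 \left(-29 + 20\right) = \left(-4\right) \left(-9\right) = 36$)
$I{\left(0^{2},9 \right)} - T = \left(0^{2} + 9 - 13 \cdot 0^{2} \cdot 9\right) - 36 = \left(0 + 9 - 0 \cdot 9\right) - 36 = \left(0 + 9 + 0\right) - 36 = 9 - 36 = -27$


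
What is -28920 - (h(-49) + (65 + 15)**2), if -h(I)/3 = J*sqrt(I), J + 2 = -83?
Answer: -35320 - 1785*I ≈ -35320.0 - 1785.0*I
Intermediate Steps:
J = -85 (J = -2 - 83 = -85)
h(I) = 255*sqrt(I) (h(I) = -(-255)*sqrt(I) = 255*sqrt(I))
-28920 - (h(-49) + (65 + 15)**2) = -28920 - (255*sqrt(-49) + (65 + 15)**2) = -28920 - (255*(7*I) + 80**2) = -28920 - (1785*I + 6400) = -28920 - (6400 + 1785*I) = -28920 + (-6400 - 1785*I) = -35320 - 1785*I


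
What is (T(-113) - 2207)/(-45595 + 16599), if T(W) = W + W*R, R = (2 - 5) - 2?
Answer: 1755/28996 ≈ 0.060526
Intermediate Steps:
R = -5 (R = -3 - 2 = -5)
T(W) = -4*W (T(W) = W + W*(-5) = W - 5*W = -4*W)
(T(-113) - 2207)/(-45595 + 16599) = (-4*(-113) - 2207)/(-45595 + 16599) = (452 - 2207)/(-28996) = -1755*(-1/28996) = 1755/28996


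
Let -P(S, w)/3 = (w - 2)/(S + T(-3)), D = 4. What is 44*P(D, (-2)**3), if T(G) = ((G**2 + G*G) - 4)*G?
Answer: -660/19 ≈ -34.737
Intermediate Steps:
T(G) = G*(-4 + 2*G**2) (T(G) = ((G**2 + G**2) - 4)*G = (2*G**2 - 4)*G = (-4 + 2*G**2)*G = G*(-4 + 2*G**2))
P(S, w) = -3*(-2 + w)/(-42 + S) (P(S, w) = -3*(w - 2)/(S + 2*(-3)*(-2 + (-3)**2)) = -3*(-2 + w)/(S + 2*(-3)*(-2 + 9)) = -3*(-2 + w)/(S + 2*(-3)*7) = -3*(-2 + w)/(S - 42) = -3*(-2 + w)/(-42 + S))
44*P(D, (-2)**3) = 44*(3*(2 - 1*(-2)**3)/(-42 + 4)) = 44*(3*(2 - 1*(-8))/(-38)) = 44*(3*(-1/38)*(2 + 8)) = 44*(3*(-1/38)*10) = 44*(-15/19) = -660/19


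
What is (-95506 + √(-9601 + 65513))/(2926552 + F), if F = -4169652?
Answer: 47753/621550 - √13978/621550 ≈ 0.076639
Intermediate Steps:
(-95506 + √(-9601 + 65513))/(2926552 + F) = (-95506 + √(-9601 + 65513))/(2926552 - 4169652) = (-95506 + √55912)/(-1243100) = (-95506 + 2*√13978)*(-1/1243100) = 47753/621550 - √13978/621550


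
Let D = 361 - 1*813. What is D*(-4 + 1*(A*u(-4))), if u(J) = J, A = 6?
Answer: 12656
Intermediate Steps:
D = -452 (D = 361 - 813 = -452)
D*(-4 + 1*(A*u(-4))) = -452*(-4 + 1*(6*(-4))) = -452*(-4 + 1*(-24)) = -452*(-4 - 24) = -452*(-28) = 12656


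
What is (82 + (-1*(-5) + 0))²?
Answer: 7569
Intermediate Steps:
(82 + (-1*(-5) + 0))² = (82 + (5 + 0))² = (82 + 5)² = 87² = 7569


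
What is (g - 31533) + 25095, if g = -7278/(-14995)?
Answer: -96530532/14995 ≈ -6437.5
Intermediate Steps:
g = 7278/14995 (g = -7278*(-1/14995) = 7278/14995 ≈ 0.48536)
(g - 31533) + 25095 = (7278/14995 - 31533) + 25095 = -472830057/14995 + 25095 = -96530532/14995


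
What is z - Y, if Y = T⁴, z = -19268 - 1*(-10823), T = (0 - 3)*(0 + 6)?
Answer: -113421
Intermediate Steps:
T = -18 (T = -3*6 = -18)
z = -8445 (z = -19268 + 10823 = -8445)
Y = 104976 (Y = (-18)⁴ = 104976)
z - Y = -8445 - 1*104976 = -8445 - 104976 = -113421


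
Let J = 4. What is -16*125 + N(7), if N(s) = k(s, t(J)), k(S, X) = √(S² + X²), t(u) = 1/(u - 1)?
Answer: -2000 + √442/3 ≈ -1993.0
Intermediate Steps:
t(u) = 1/(-1 + u)
N(s) = √(⅑ + s²) (N(s) = √(s² + (1/(-1 + 4))²) = √(s² + (1/3)²) = √(s² + (⅓)²) = √(s² + ⅑) = √(⅑ + s²))
-16*125 + N(7) = -16*125 + √(1 + 9*7²)/3 = -2000 + √(1 + 9*49)/3 = -2000 + √(1 + 441)/3 = -2000 + √442/3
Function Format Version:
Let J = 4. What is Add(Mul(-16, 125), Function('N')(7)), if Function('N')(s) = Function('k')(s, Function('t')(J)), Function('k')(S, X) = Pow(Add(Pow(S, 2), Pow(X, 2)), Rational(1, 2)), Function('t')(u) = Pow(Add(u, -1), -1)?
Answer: Add(-2000, Mul(Rational(1, 3), Pow(442, Rational(1, 2)))) ≈ -1993.0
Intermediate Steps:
Function('t')(u) = Pow(Add(-1, u), -1)
Function('N')(s) = Pow(Add(Rational(1, 9), Pow(s, 2)), Rational(1, 2)) (Function('N')(s) = Pow(Add(Pow(s, 2), Pow(Pow(Add(-1, 4), -1), 2)), Rational(1, 2)) = Pow(Add(Pow(s, 2), Pow(Pow(3, -1), 2)), Rational(1, 2)) = Pow(Add(Pow(s, 2), Pow(Rational(1, 3), 2)), Rational(1, 2)) = Pow(Add(Pow(s, 2), Rational(1, 9)), Rational(1, 2)) = Pow(Add(Rational(1, 9), Pow(s, 2)), Rational(1, 2)))
Add(Mul(-16, 125), Function('N')(7)) = Add(Mul(-16, 125), Mul(Rational(1, 3), Pow(Add(1, Mul(9, Pow(7, 2))), Rational(1, 2)))) = Add(-2000, Mul(Rational(1, 3), Pow(Add(1, Mul(9, 49)), Rational(1, 2)))) = Add(-2000, Mul(Rational(1, 3), Pow(Add(1, 441), Rational(1, 2)))) = Add(-2000, Mul(Rational(1, 3), Pow(442, Rational(1, 2))))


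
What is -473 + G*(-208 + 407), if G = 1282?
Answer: 254645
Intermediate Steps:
-473 + G*(-208 + 407) = -473 + 1282*(-208 + 407) = -473 + 1282*199 = -473 + 255118 = 254645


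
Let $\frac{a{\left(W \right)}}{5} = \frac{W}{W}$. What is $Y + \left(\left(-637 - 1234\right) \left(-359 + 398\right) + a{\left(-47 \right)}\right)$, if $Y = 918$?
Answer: $-72046$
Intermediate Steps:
$a{\left(W \right)} = 5$ ($a{\left(W \right)} = 5 \frac{W}{W} = 5 \cdot 1 = 5$)
$Y + \left(\left(-637 - 1234\right) \left(-359 + 398\right) + a{\left(-47 \right)}\right) = 918 + \left(\left(-637 - 1234\right) \left(-359 + 398\right) + 5\right) = 918 + \left(\left(-1871\right) 39 + 5\right) = 918 + \left(-72969 + 5\right) = 918 - 72964 = -72046$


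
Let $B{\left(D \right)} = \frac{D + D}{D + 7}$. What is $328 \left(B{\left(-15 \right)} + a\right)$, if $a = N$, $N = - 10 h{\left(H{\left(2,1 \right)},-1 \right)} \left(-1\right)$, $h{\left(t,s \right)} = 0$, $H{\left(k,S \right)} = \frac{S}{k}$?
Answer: $1230$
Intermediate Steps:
$B{\left(D \right)} = \frac{2 D}{7 + D}$
$N = 0$ ($N = \left(-10\right) 0 \left(-1\right) = 0 \left(-1\right) = 0$)
$a = 0$
$328 \left(B{\left(-15 \right)} + a\right) = 328 \left(2 \left(-15\right) \frac{1}{7 - 15} + 0\right) = 328 \left(2 \left(-15\right) \frac{1}{-8} + 0\right) = 328 \left(2 \left(-15\right) \left(- \frac{1}{8}\right) + 0\right) = 328 \left(\frac{15}{4} + 0\right) = 328 \cdot \frac{15}{4} = 1230$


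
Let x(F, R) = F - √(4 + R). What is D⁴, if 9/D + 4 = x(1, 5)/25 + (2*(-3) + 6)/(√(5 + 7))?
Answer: 31640625/1336336 ≈ 23.677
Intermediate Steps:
D = -75/34 (D = 9/(-4 + ((1 - √(4 + 5))/25 + (2*(-3) + 6)/(√(5 + 7)))) = 9/(-4 + ((1 - √9)*(1/25) + (-6 + 6)/(√12))) = 9/(-4 + ((1 - 1*3)*(1/25) + 0/((2*√3)))) = 9/(-4 + ((1 - 3)*(1/25) + 0*(√3/6))) = 9/(-4 + (-2*1/25 + 0)) = 9/(-4 + (-2/25 + 0)) = 9/(-4 - 2/25) = 9/(-102/25) = 9*(-25/102) = -75/34 ≈ -2.2059)
D⁴ = (-75/34)⁴ = 31640625/1336336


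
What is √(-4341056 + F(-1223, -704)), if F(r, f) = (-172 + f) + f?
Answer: 2*I*√1085659 ≈ 2083.9*I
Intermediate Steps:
F(r, f) = -172 + 2*f
√(-4341056 + F(-1223, -704)) = √(-4341056 + (-172 + 2*(-704))) = √(-4341056 + (-172 - 1408)) = √(-4341056 - 1580) = √(-4342636) = 2*I*√1085659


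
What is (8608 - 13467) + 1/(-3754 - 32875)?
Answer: -177980312/36629 ≈ -4859.0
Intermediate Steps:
(8608 - 13467) + 1/(-3754 - 32875) = -4859 + 1/(-36629) = -4859 - 1/36629 = -177980312/36629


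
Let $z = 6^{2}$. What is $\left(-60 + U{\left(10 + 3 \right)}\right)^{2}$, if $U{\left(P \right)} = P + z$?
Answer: $121$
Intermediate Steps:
$z = 36$
$U{\left(P \right)} = 36 + P$ ($U{\left(P \right)} = P + 36 = 36 + P$)
$\left(-60 + U{\left(10 + 3 \right)}\right)^{2} = \left(-60 + \left(36 + \left(10 + 3\right)\right)\right)^{2} = \left(-60 + \left(36 + 13\right)\right)^{2} = \left(-60 + 49\right)^{2} = \left(-11\right)^{2} = 121$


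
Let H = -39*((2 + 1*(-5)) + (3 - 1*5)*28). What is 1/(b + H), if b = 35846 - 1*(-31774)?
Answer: 1/69921 ≈ 1.4302e-5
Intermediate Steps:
H = 2301 (H = -39*((2 - 5) + (3 - 5)*28) = -39*(-3 - 2*28) = -39*(-3 - 56) = -39*(-59) = 2301)
b = 67620 (b = 35846 + 31774 = 67620)
1/(b + H) = 1/(67620 + 2301) = 1/69921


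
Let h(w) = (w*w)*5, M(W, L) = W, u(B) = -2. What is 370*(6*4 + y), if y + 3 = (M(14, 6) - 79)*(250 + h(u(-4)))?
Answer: -6485730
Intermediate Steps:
h(w) = 5*w² (h(w) = w²*5 = 5*w²)
y = -17553 (y = -3 + (14 - 79)*(250 + 5*(-2)²) = -3 - 65*(250 + 5*4) = -3 - 65*(250 + 20) = -3 - 65*270 = -3 - 17550 = -17553)
370*(6*4 + y) = 370*(6*4 - 17553) = 370*(24 - 17553) = 370*(-17529) = -6485730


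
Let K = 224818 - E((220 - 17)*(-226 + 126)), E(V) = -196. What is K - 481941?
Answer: -256927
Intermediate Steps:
K = 225014 (K = 224818 - 1*(-196) = 224818 + 196 = 225014)
K - 481941 = 225014 - 481941 = -256927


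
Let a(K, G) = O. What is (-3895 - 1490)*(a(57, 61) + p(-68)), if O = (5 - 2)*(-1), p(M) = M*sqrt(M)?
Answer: 16155 + 732360*I*sqrt(17) ≈ 16155.0 + 3.0196e+6*I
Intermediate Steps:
p(M) = M**(3/2)
O = -3 (O = 3*(-1) = -3)
a(K, G) = -3
(-3895 - 1490)*(a(57, 61) + p(-68)) = (-3895 - 1490)*(-3 + (-68)**(3/2)) = -5385*(-3 - 136*I*sqrt(17)) = 16155 + 732360*I*sqrt(17)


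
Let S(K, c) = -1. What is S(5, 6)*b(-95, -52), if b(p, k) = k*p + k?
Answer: -4888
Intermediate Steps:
b(p, k) = k + k*p
S(5, 6)*b(-95, -52) = -(-52)*(1 - 95) = -(-52)*(-94) = -1*4888 = -4888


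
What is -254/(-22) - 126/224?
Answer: 1933/176 ≈ 10.983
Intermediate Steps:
-254/(-22) - 126/224 = -254*(-1/22) - 126*1/224 = 127/11 - 9/16 = 1933/176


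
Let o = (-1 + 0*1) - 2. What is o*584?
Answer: -1752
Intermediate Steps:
o = -3 (o = (-1 + 0) - 2 = -1 - 2 = -3)
o*584 = -3*584 = -1752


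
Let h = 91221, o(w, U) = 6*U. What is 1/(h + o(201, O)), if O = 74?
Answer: 1/91665 ≈ 1.0909e-5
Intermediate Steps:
1/(h + o(201, O)) = 1/(91221 + 6*74) = 1/(91221 + 444) = 1/91665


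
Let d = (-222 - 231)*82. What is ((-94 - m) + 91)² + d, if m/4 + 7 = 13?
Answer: -36417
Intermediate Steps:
m = 24 (m = -28 + 4*13 = -28 + 52 = 24)
d = -37146 (d = -453*82 = -37146)
((-94 - m) + 91)² + d = ((-94 - 1*24) + 91)² - 37146 = ((-94 - 24) + 91)² - 37146 = (-118 + 91)² - 37146 = (-27)² - 37146 = 729 - 37146 = -36417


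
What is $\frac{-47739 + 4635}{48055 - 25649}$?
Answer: $- \frac{21552}{11203} \approx -1.9238$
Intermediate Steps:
$\frac{-47739 + 4635}{48055 - 25649} = - \frac{43104}{22406} = \left(-43104\right) \frac{1}{22406} = - \frac{21552}{11203}$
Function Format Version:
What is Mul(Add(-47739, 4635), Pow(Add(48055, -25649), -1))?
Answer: Rational(-21552, 11203) ≈ -1.9238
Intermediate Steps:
Mul(Add(-47739, 4635), Pow(Add(48055, -25649), -1)) = Mul(-43104, Pow(22406, -1)) = Mul(-43104, Rational(1, 22406)) = Rational(-21552, 11203)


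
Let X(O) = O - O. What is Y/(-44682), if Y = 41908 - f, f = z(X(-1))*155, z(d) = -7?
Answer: -14331/14894 ≈ -0.96220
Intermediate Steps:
X(O) = 0
f = -1085 (f = -7*155 = -1085)
Y = 42993 (Y = 41908 - 1*(-1085) = 41908 + 1085 = 42993)
Y/(-44682) = 42993/(-44682) = 42993*(-1/44682) = -14331/14894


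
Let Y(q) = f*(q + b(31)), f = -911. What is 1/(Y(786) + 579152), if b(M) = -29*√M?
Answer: 136894/2896903155 + 26419*√31/2896903155 ≈ 9.8032e-5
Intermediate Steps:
Y(q) = -911*q + 26419*√31 (Y(q) = -911*(q - 29*√31) = -911*q + 26419*√31)
1/(Y(786) + 579152) = 1/((-911*786 + 26419*√31) + 579152) = 1/((-716046 + 26419*√31) + 579152) = 1/(-136894 + 26419*√31)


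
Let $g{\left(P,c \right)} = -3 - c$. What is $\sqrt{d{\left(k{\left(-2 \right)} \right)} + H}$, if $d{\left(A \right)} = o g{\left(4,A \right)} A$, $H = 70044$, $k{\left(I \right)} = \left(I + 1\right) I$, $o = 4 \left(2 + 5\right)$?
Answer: $2 \sqrt{17441} \approx 264.13$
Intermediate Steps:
$o = 28$ ($o = 4 \cdot 7 = 28$)
$k{\left(I \right)} = I \left(1 + I\right)$ ($k{\left(I \right)} = \left(1 + I\right) I = I \left(1 + I\right)$)
$d{\left(A \right)} = A \left(-84 - 28 A\right)$ ($d{\left(A \right)} = 28 \left(-3 - A\right) A = \left(-84 - 28 A\right) A = A \left(-84 - 28 A\right)$)
$\sqrt{d{\left(k{\left(-2 \right)} \right)} + H} = \sqrt{- 28 \left(- 2 \left(1 - 2\right)\right) \left(3 - 2 \left(1 - 2\right)\right) + 70044} = \sqrt{- 28 \left(\left(-2\right) \left(-1\right)\right) \left(3 - -2\right) + 70044} = \sqrt{\left(-28\right) 2 \left(3 + 2\right) + 70044} = \sqrt{\left(-28\right) 2 \cdot 5 + 70044} = \sqrt{-280 + 70044} = \sqrt{69764} = 2 \sqrt{17441}$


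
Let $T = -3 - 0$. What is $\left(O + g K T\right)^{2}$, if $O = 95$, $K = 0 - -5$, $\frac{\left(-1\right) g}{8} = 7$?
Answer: $874225$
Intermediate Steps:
$g = -56$ ($g = \left(-8\right) 7 = -56$)
$T = -3$ ($T = -3 + 0 = -3$)
$K = 5$ ($K = 0 + 5 = 5$)
$\left(O + g K T\right)^{2} = \left(95 + \left(-56\right) 5 \left(-3\right)\right)^{2} = \left(95 - -840\right)^{2} = \left(95 + 840\right)^{2} = 935^{2} = 874225$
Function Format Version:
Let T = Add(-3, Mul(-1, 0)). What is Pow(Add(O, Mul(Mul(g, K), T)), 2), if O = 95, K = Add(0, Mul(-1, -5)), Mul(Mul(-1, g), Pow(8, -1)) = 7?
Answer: 874225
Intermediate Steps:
g = -56 (g = Mul(-8, 7) = -56)
T = -3 (T = Add(-3, 0) = -3)
K = 5 (K = Add(0, 5) = 5)
Pow(Add(O, Mul(Mul(g, K), T)), 2) = Pow(Add(95, Mul(Mul(-56, 5), -3)), 2) = Pow(Add(95, Mul(-280, -3)), 2) = Pow(Add(95, 840), 2) = Pow(935, 2) = 874225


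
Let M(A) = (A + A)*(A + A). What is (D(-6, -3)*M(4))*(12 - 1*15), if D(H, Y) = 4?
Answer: -768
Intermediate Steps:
M(A) = 4*A² (M(A) = (2*A)*(2*A) = 4*A²)
(D(-6, -3)*M(4))*(12 - 1*15) = (4*(4*4²))*(12 - 1*15) = (4*(4*16))*(12 - 15) = (4*64)*(-3) = 256*(-3) = -768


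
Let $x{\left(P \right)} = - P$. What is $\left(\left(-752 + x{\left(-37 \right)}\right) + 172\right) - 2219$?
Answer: $-2762$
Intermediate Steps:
$\left(\left(-752 + x{\left(-37 \right)}\right) + 172\right) - 2219 = \left(\left(-752 - -37\right) + 172\right) - 2219 = \left(\left(-752 + 37\right) + 172\right) - 2219 = \left(-715 + 172\right) - 2219 = -543 - 2219 = -2762$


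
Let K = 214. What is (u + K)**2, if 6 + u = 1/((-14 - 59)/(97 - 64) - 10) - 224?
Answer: 42003361/162409 ≈ 258.63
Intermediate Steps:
u = -92723/403 (u = -6 + (1/((-14 - 59)/(97 - 64) - 10) - 224) = -6 + (1/(-73/33 - 10) - 224) = -6 + (1/(-403/33) - 224) = -6 + (-33/403 - 224) = -6 - 90305/403 = -92723/403 ≈ -230.08)
(u + K)**2 = (-92723/403 + 214)**2 = (-6481/403)**2 = 42003361/162409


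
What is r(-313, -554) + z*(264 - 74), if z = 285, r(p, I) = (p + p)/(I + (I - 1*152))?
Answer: 34114813/630 ≈ 54151.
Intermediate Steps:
r(p, I) = 2*p/(-152 + 2*I) (r(p, I) = (2*p)/(I + (I - 152)) = (2*p)/(I + (-152 + I)) = (2*p)/(-152 + 2*I) = 2*p/(-152 + 2*I))
r(-313, -554) + z*(264 - 74) = -313/(-76 - 554) + 285*(264 - 74) = -313/(-630) + 285*190 = -313*(-1/630) + 54150 = 313/630 + 54150 = 34114813/630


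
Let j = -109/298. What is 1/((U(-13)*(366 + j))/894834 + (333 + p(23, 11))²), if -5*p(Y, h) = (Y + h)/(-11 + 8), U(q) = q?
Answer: 6666513300/749340977453593 ≈ 8.8965e-6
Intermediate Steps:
p(Y, h) = Y/15 + h/15 (p(Y, h) = -(Y + h)/(5*(-11 + 8)) = -(Y + h)/(5*(-3)) = -(Y + h)*(-1)/(5*3) = -(-Y/3 - h/3)/5 = Y/15 + h/15)
j = -109/298 (j = -109*1/298 = -109/298 ≈ -0.36577)
1/((U(-13)*(366 + j))/894834 + (333 + p(23, 11))²) = 1/(-13*(366 - 109/298)/894834 + (333 + ((1/15)*23 + (1/15)*11))²) = 1/(-13*108959/298*(1/894834) + (333 + (23/15 + 11/15))²) = 1/(-1416467/298*1/894834 + (333 + 34/15)²) = 1/(-1416467/266660532 + (5029/15)²) = 1/(-1416467/266660532 + 25290841/225) = 1/(749340977453593/6666513300) = 6666513300/749340977453593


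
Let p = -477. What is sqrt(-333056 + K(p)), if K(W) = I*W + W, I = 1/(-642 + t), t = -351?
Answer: 4*I*sqrt(2283884774)/331 ≈ 577.52*I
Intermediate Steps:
I = -1/993 (I = 1/(-642 - 351) = 1/(-993) = -1/993 ≈ -0.0010071)
K(W) = 992*W/993 (K(W) = -W/993 + W = 992*W/993)
sqrt(-333056 + K(p)) = sqrt(-333056 + (992/993)*(-477)) = sqrt(-333056 - 157728/331) = sqrt(-110399264/331) = 4*I*sqrt(2283884774)/331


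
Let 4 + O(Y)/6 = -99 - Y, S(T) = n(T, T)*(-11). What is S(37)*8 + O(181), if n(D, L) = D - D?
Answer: -1704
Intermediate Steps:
n(D, L) = 0
S(T) = 0 (S(T) = 0*(-11) = 0)
O(Y) = -618 - 6*Y (O(Y) = -24 + 6*(-99 - Y) = -24 + (-594 - 6*Y) = -618 - 6*Y)
S(37)*8 + O(181) = 0*8 + (-618 - 6*181) = 0 + (-618 - 1086) = 0 - 1704 = -1704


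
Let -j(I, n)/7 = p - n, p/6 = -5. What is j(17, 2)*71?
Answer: 15904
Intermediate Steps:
p = -30 (p = 6*(-5) = -30)
j(I, n) = 210 + 7*n (j(I, n) = -7*(-30 - n) = 210 + 7*n)
j(17, 2)*71 = (210 + 7*2)*71 = (210 + 14)*71 = 224*71 = 15904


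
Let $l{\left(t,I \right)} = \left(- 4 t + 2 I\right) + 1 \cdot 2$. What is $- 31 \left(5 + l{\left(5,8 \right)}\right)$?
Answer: $-93$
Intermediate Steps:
$l{\left(t,I \right)} = 2 - 4 t + 2 I$ ($l{\left(t,I \right)} = \left(- 4 t + 2 I\right) + 2 = 2 - 4 t + 2 I$)
$- 31 \left(5 + l{\left(5,8 \right)}\right) = - 31 \left(5 + \left(2 - 20 + 2 \cdot 8\right)\right) = - 31 \left(5 + \left(2 - 20 + 16\right)\right) = - 31 \left(5 - 2\right) = \left(-31\right) 3 = -93$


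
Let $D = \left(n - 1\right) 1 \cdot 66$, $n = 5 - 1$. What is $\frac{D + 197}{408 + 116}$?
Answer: $\frac{395}{524} \approx 0.75382$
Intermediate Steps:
$n = 4$ ($n = 5 - 1 = 4$)
$D = 198$ ($D = \left(4 - 1\right) 1 \cdot 66 = 3 \cdot 1 \cdot 66 = 3 \cdot 66 = 198$)
$\frac{D + 197}{408 + 116} = \frac{198 + 197}{408 + 116} = \frac{395}{524}$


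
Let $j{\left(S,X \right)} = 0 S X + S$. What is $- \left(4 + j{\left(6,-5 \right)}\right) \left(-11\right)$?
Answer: $110$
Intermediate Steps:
$j{\left(S,X \right)} = S$ ($j{\left(S,X \right)} = 0 X + S = 0 + S = S$)
$- \left(4 + j{\left(6,-5 \right)}\right) \left(-11\right) = - \left(4 + 6\right) \left(-11\right) = - 10 \left(-11\right) = \left(-1\right) \left(-110\right) = 110$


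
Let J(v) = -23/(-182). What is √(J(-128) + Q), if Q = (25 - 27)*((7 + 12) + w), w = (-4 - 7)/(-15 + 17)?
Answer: I*√890162/182 ≈ 5.184*I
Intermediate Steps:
w = -11/2 ≈ -5.5000
Q = -27 (Q = (25 - 27)*((7 + 12) - 11/2) = -2*(19 - 11/2) = -2*27/2 = -27)
J(v) = 23/182 (J(v) = -23*(-1/182) = 23/182)
√(J(-128) + Q) = √(23/182 - 27) = √(-4891/182) = I*√890162/182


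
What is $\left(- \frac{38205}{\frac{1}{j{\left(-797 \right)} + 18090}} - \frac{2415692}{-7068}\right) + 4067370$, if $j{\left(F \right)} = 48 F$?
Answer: $\frac{1368558713723}{1767} \approx 7.7451 \cdot 10^{8}$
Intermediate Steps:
$\left(- \frac{38205}{\frac{1}{j{\left(-797 \right)} + 18090}} - \frac{2415692}{-7068}\right) + 4067370 = \left(- \frac{38205}{\frac{1}{48 \left(-797\right) + 18090}} - \frac{2415692}{-7068}\right) + 4067370 = \left(- \frac{38205}{\frac{1}{-38256 + 18090}} - - \frac{603923}{1767}\right) + 4067370 = \left(- \frac{38205}{\frac{1}{-20166}} + \frac{603923}{1767}\right) + 4067370 = \left(- \frac{38205}{- \frac{1}{20166}} + \frac{603923}{1767}\right) + 4067370 = \left(\left(-38205\right) \left(-20166\right) + \frac{603923}{1767}\right) + 4067370 = \left(770442030 + \frac{603923}{1767}\right) + 4067370 = \frac{1361371670933}{1767} + 4067370 = \frac{1368558713723}{1767}$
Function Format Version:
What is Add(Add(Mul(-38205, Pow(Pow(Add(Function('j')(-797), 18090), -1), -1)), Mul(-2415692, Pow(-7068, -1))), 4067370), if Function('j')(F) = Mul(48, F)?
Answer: Rational(1368558713723, 1767) ≈ 7.7451e+8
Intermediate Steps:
Add(Add(Mul(-38205, Pow(Pow(Add(Function('j')(-797), 18090), -1), -1)), Mul(-2415692, Pow(-7068, -1))), 4067370) = Add(Add(Mul(-38205, Pow(Pow(Add(Mul(48, -797), 18090), -1), -1)), Mul(-2415692, Pow(-7068, -1))), 4067370) = Add(Add(Mul(-38205, Pow(Pow(Add(-38256, 18090), -1), -1)), Mul(-2415692, Rational(-1, 7068))), 4067370) = Add(Add(Mul(-38205, Pow(Pow(-20166, -1), -1)), Rational(603923, 1767)), 4067370) = Add(Add(Mul(-38205, Pow(Rational(-1, 20166), -1)), Rational(603923, 1767)), 4067370) = Add(Add(Mul(-38205, -20166), Rational(603923, 1767)), 4067370) = Add(Add(770442030, Rational(603923, 1767)), 4067370) = Add(Rational(1361371670933, 1767), 4067370) = Rational(1368558713723, 1767)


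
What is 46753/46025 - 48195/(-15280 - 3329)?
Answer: 147057212/40784725 ≈ 3.6057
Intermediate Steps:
46753/46025 - 48195/(-15280 - 3329) = 46753*(1/46025) - 48195/(-18609) = 6679/6575 - 48195*(-1/18609) = 6679/6575 + 16065/6203 = 147057212/40784725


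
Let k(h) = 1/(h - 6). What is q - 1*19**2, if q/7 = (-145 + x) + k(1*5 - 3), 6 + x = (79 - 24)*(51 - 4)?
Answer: 66701/4 ≈ 16675.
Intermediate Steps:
k(h) = 1/(-6 + h)
x = 2579 (x = -6 + (79 - 24)*(51 - 4) = -6 + 55*47 = -6 + 2585 = 2579)
q = 68145/4 (q = 7*((-145 + 2579) + 1/(-6 + (1*5 - 3))) = 7*(2434 + 1/(-6 + (5 - 3))) = 7*(2434 + 1/(-6 + 2)) = 7*(2434 + 1/(-4)) = 7*(2434 - 1/4) = 7*(9735/4) = 68145/4 ≈ 17036.)
q - 1*19**2 = 68145/4 - 1*19**2 = 68145/4 - 1*361 = 68145/4 - 361 = 66701/4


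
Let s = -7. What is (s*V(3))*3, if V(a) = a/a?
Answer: -21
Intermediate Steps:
V(a) = 1
(s*V(3))*3 = -7*1*3 = -7*3 = -21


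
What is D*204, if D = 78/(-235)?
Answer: -15912/235 ≈ -67.711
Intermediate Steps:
D = -78/235 (D = 78*(-1/235) = -78/235 ≈ -0.33191)
D*204 = -78/235*204 = -15912/235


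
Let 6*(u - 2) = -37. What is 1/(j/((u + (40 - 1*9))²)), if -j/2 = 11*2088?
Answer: -25921/1653696 ≈ -0.015675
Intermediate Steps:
u = -25/6 (u = 2 + (⅙)*(-37) = 2 - 37/6 = -25/6 ≈ -4.1667)
j = -45936 (j = -22*2088 = -2*22968 = -45936)
1/(j/((u + (40 - 1*9))²)) = 1/(-45936/(-25/6 + (40 - 1*9))²) = 1/(-45936/(-25/6 + (40 - 9))²) = 1/(-45936/(-25/6 + 31)²) = 1/(-45936/((161/6)²)) = 1/(-45936/25921/36) = 1/(-45936*36/25921) = 1/(-1653696/25921) = -25921/1653696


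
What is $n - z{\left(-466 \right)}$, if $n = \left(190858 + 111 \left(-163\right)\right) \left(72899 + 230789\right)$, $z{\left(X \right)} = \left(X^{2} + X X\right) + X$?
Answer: $52466223474$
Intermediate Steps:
$z{\left(X \right)} = X + 2 X^{2}$ ($z{\left(X \right)} = \left(X^{2} + X^{2}\right) + X = 2 X^{2} + X = X + 2 X^{2}$)
$n = 52466657320$ ($n = \left(190858 - 18093\right) 303688 = 172765 \cdot 303688 = 52466657320$)
$n - z{\left(-466 \right)} = 52466657320 - - 466 \left(1 + 2 \left(-466\right)\right) = 52466657320 - - 466 \left(1 - 932\right) = 52466657320 - \left(-466\right) \left(-931\right) = 52466657320 - 433846 = 52466223474$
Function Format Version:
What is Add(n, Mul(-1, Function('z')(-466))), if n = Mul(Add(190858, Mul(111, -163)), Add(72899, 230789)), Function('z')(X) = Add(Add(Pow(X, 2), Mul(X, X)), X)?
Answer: 52466223474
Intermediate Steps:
Function('z')(X) = Add(X, Mul(2, Pow(X, 2))) (Function('z')(X) = Add(Add(Pow(X, 2), Pow(X, 2)), X) = Add(Mul(2, Pow(X, 2)), X) = Add(X, Mul(2, Pow(X, 2))))
n = 52466657320 (n = Mul(Add(190858, -18093), 303688) = Mul(172765, 303688) = 52466657320)
Add(n, Mul(-1, Function('z')(-466))) = Add(52466657320, Mul(-1, Mul(-466, Add(1, Mul(2, -466))))) = Add(52466657320, Mul(-1, Mul(-466, Add(1, -932)))) = Add(52466657320, Mul(-1, Mul(-466, -931))) = Add(52466657320, Mul(-1, 433846)) = Add(52466657320, -433846) = 52466223474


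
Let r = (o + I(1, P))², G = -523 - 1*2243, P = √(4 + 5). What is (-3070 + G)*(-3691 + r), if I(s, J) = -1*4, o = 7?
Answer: 21488152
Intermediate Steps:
P = 3 (P = √9 = 3)
I(s, J) = -4
G = -2766 (G = -523 - 2243 = -2766)
r = 9 (r = (7 - 4)² = 3² = 9)
(-3070 + G)*(-3691 + r) = (-3070 - 2766)*(-3691 + 9) = -5836*(-3682) = 21488152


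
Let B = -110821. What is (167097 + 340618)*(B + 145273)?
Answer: 17491797180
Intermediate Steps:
(167097 + 340618)*(B + 145273) = (167097 + 340618)*(-110821 + 145273) = 507715*34452 = 17491797180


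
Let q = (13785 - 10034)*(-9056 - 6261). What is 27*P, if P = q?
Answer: -1551259809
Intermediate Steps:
q = -57454067 (q = 3751*(-15317) = -57454067)
P = -57454067
27*P = 27*(-57454067) = -1551259809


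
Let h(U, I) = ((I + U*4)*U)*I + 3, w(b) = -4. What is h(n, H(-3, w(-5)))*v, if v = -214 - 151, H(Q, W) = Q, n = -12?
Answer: 669045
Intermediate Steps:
h(U, I) = 3 + I*U*(I + 4*U) (h(U, I) = ((I + 4*U)*U)*I + 3 = (U*(I + 4*U))*I + 3 = I*U*(I + 4*U) + 3 = 3 + I*U*(I + 4*U))
v = -365
h(n, H(-3, w(-5)))*v = (3 - 12*(-3)**2 + 4*(-3)*(-12)**2)*(-365) = (3 - 12*9 + 4*(-3)*144)*(-365) = (3 - 108 - 1728)*(-365) = -1833*(-365) = 669045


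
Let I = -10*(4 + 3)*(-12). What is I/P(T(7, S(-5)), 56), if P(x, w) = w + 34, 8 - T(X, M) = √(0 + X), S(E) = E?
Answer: 28/3 ≈ 9.3333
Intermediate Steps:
T(X, M) = 8 - √X (T(X, M) = 8 - √(0 + X) = 8 - √X)
I = 840 (I = -10*7*(-12) = -70*(-12) = 840)
P(x, w) = 34 + w
I/P(T(7, S(-5)), 56) = 840/(34 + 56) = 840/90 = 840*(1/90) = 28/3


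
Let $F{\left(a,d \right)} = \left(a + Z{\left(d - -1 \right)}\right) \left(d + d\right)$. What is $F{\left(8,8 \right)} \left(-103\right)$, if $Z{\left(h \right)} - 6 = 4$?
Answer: $-29664$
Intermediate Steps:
$Z{\left(h \right)} = 10$ ($Z{\left(h \right)} = 6 + 4 = 10$)
$F{\left(a,d \right)} = 2 d \left(10 + a\right)$ ($F{\left(a,d \right)} = \left(a + 10\right) \left(d + d\right) = \left(10 + a\right) 2 d = 2 d \left(10 + a\right)$)
$F{\left(8,8 \right)} \left(-103\right) = 2 \cdot 8 \left(10 + 8\right) \left(-103\right) = 2 \cdot 8 \cdot 18 \left(-103\right) = 288 \left(-103\right) = -29664$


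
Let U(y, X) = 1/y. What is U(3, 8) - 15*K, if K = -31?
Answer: 1396/3 ≈ 465.33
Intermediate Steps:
U(3, 8) - 15*K = 1/3 - 15*(-31) = 1/3 + 465 = 1396/3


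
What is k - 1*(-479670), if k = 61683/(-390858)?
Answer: 62494265059/130286 ≈ 4.7967e+5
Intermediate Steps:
k = -20561/130286 (k = 61683*(-1/390858) = -20561/130286 ≈ -0.15781)
k - 1*(-479670) = -20561/130286 - 1*(-479670) = -20561/130286 + 479670 = 62494265059/130286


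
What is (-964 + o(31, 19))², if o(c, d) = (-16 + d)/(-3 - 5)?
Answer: 59521225/64 ≈ 9.3002e+5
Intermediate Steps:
o(c, d) = 2 - d/8 (o(c, d) = (-16 + d)/(-8) = (-16 + d)*(-⅛) = 2 - d/8)
(-964 + o(31, 19))² = (-964 + (2 - ⅛*19))² = (-964 + (2 - 19/8))² = (-964 - 3/8)² = (-7715/8)² = 59521225/64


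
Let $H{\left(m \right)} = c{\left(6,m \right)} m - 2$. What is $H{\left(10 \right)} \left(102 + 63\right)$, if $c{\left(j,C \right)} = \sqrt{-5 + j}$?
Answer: $1320$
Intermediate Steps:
$H{\left(m \right)} = -2 + m$ ($H{\left(m \right)} = \sqrt{-5 + 6} m - 2 = \sqrt{1} m - 2 = 1 m - 2 = m - 2 = -2 + m$)
$H{\left(10 \right)} \left(102 + 63\right) = \left(-2 + 10\right) \left(102 + 63\right) = 8 \cdot 165 = 1320$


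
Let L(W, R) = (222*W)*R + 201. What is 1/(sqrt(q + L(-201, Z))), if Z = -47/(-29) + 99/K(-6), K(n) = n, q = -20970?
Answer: sqrt(135227667)/9326046 ≈ 0.0012469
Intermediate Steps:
Z = -863/58 (Z = -47/(-29) + 99/(-6) = -47*(-1/29) + 99*(-1/6) = 47/29 - 33/2 = -863/58 ≈ -14.879)
L(W, R) = 201 + 222*R*W (L(W, R) = 222*R*W + 201 = 201 + 222*R*W)
1/(sqrt(q + L(-201, Z))) = 1/(sqrt(-20970 + (201 + 222*(-863/58)*(-201)))) = 1/(sqrt(-20970 + (201 + 19254393/29))) = 1/(sqrt(-20970 + 19260222/29)) = 1/(sqrt(18652092/29)) = 1/(2*sqrt(135227667)/29) = sqrt(135227667)/9326046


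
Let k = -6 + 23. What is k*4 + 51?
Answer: 119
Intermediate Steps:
k = 17
k*4 + 51 = 17*4 + 51 = 68 + 51 = 119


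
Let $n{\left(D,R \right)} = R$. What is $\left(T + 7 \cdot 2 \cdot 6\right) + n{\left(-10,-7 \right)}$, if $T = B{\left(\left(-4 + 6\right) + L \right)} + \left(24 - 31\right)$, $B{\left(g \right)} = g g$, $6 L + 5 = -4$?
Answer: $\frac{281}{4} \approx 70.25$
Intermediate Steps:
$L = - \frac{3}{2}$ ($L = - \frac{5}{6} + \frac{1}{6} \left(-4\right) = - \frac{5}{6} - \frac{2}{3} = - \frac{3}{2} \approx -1.5$)
$B{\left(g \right)} = g^{2}$
$T = - \frac{27}{4}$ ($T = \left(\left(-4 + 6\right) - \frac{3}{2}\right)^{2} + \left(24 - 31\right) = \left(2 - \frac{3}{2}\right)^{2} - 7 = \left(\frac{1}{2}\right)^{2} - 7 = \frac{1}{4} - 7 = - \frac{27}{4} \approx -6.75$)
$\left(T + 7 \cdot 2 \cdot 6\right) + n{\left(-10,-7 \right)} = \left(- \frac{27}{4} + 7 \cdot 2 \cdot 6\right) - 7 = \left(- \frac{27}{4} + 14 \cdot 6\right) - 7 = \left(- \frac{27}{4} + 84\right) - 7 = \frac{309}{4} - 7 = \frac{281}{4}$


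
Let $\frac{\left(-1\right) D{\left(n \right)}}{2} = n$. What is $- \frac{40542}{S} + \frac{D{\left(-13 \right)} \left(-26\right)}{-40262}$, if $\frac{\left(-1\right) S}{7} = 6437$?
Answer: $\frac{20277584}{22123969} \approx 0.91654$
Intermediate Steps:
$S = -45059$ ($S = \left(-7\right) 6437 = -45059$)
$D{\left(n \right)} = - 2 n$
$- \frac{40542}{S} + \frac{D{\left(-13 \right)} \left(-26\right)}{-40262} = - \frac{40542}{-45059} + \frac{\left(-2\right) \left(-13\right) \left(-26\right)}{-40262} = \left(-40542\right) \left(- \frac{1}{45059}\right) + 26 \left(-26\right) \left(- \frac{1}{40262}\right) = \frac{40542}{45059} - - \frac{338}{20131} = \frac{40542}{45059} + \frac{338}{20131} = \frac{20277584}{22123969}$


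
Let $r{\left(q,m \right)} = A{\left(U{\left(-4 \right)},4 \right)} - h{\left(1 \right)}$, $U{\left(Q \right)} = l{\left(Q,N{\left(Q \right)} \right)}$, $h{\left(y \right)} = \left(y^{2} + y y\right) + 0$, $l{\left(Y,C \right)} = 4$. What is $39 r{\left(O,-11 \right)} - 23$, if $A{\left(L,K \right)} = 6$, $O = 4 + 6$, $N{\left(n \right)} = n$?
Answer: $133$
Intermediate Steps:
$O = 10$
$h{\left(y \right)} = 2 y^{2}$ ($h{\left(y \right)} = \left(y^{2} + y^{2}\right) + 0 = 2 y^{2} + 0 = 2 y^{2}$)
$U{\left(Q \right)} = 4$
$r{\left(q,m \right)} = 4$ ($r{\left(q,m \right)} = 6 - 2 \cdot 1^{2} = 6 - 2 \cdot 1 = 6 - 2 = 4$)
$39 r{\left(O,-11 \right)} - 23 = 39 \cdot 4 - 23 = 156 - 23 = 133$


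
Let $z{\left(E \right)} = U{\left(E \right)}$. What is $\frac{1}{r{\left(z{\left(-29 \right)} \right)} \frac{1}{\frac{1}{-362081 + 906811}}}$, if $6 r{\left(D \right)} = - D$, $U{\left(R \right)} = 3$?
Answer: $- \frac{1}{272365} \approx -3.6715 \cdot 10^{-6}$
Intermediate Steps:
$z{\left(E \right)} = 3$
$r{\left(D \right)} = - \frac{D}{6}$ ($r{\left(D \right)} = \frac{\left(-1\right) D}{6} = - \frac{D}{6}$)
$\frac{1}{r{\left(z{\left(-29 \right)} \right)} \frac{1}{\frac{1}{-362081 + 906811}}} = \frac{1}{\left(- \frac{1}{6}\right) 3 \frac{1}{\frac{1}{-362081 + 906811}}} = \frac{1}{\left(- \frac{1}{2}\right) \frac{1}{\frac{1}{544730}}} = \frac{1}{\left(- \frac{1}{2}\right) 544730} = \frac{1}{-272365} = - \frac{1}{272365}$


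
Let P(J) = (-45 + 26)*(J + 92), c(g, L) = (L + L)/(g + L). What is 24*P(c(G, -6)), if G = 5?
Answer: -47424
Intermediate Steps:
c(g, L) = 2*L/(L + g) (c(g, L) = (2*L)/(L + g) = 2*L/(L + g))
P(J) = -1748 - 19*J (P(J) = -19*(92 + J) = -1748 - 19*J)
24*P(c(G, -6)) = 24*(-1748 - 38*(-6)/(-6 + 5)) = 24*(-1748 - 38*(-6)/(-1)) = 24*(-1748 - 38*(-6)*(-1)) = 24*(-1748 - 19*12) = 24*(-1748 - 228) = 24*(-1976) = -47424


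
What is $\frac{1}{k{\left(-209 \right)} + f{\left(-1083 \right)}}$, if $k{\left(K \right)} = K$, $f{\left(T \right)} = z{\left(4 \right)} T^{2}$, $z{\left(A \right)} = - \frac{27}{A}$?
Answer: $- \frac{4}{31668839} \approx -1.2631 \cdot 10^{-7}$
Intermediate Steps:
$f{\left(T \right)} = - \frac{27 T^{2}}{4}$ ($f{\left(T \right)} = - \frac{27}{4} T^{2} = \left(-27\right) \frac{1}{4} T^{2} = - \frac{27 T^{2}}{4}$)
$\frac{1}{k{\left(-209 \right)} + f{\left(-1083 \right)}} = \frac{1}{-209 - \frac{27 \left(-1083\right)^{2}}{4}} = \frac{1}{-209 - \frac{31668003}{4}} = \frac{1}{- \frac{31668839}{4}} = - \frac{4}{31668839}$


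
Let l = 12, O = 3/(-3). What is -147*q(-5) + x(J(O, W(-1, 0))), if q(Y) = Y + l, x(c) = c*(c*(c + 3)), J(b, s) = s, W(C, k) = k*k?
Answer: -1029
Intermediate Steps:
W(C, k) = k**2
O = -1 (O = 3*(-1/3) = -1)
x(c) = c**2*(3 + c) (x(c) = c*(c*(3 + c)) = c**2*(3 + c))
q(Y) = 12 + Y (q(Y) = Y + 12 = 12 + Y)
-147*q(-5) + x(J(O, W(-1, 0))) = -147*(12 - 5) + (0**2)**2*(3 + 0**2) = -147*7 + 0**2*(3 + 0) = -1029 + 0*3 = -1029 + 0 = -1029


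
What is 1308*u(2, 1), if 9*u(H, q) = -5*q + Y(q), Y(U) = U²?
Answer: -1744/3 ≈ -581.33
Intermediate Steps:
u(H, q) = -5*q/9 + q²/9 (u(H, q) = (-5*q + q²)/9 = (q² - 5*q)/9 = -5*q/9 + q²/9)
1308*u(2, 1) = 1308*((⅑)*1*(-5 + 1)) = 1308*((⅑)*1*(-4)) = 1308*(-4/9) = -1744/3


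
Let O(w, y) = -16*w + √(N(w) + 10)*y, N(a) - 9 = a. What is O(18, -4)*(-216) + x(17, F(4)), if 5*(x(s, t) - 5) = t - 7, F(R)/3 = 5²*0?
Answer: 311058/5 + 864*√37 ≈ 67467.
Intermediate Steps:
N(a) = 9 + a
F(R) = 0 (F(R) = 3*(5²*0) = 3*(25*0) = 3*0 = 0)
O(w, y) = -16*w + y*√(19 + w) (O(w, y) = -16*w + √((9 + w) + 10)*y = -16*w + √(19 + w)*y = -16*w + y*√(19 + w))
x(s, t) = 18/5 + t/5 (x(s, t) = 5 + (t - 7)/5 = 5 + (-7 + t)/5 = 5 + (-7/5 + t/5) = 18/5 + t/5)
O(18, -4)*(-216) + x(17, F(4)) = (-16*18 - 4*√(19 + 18))*(-216) + (18/5 + (⅕)*0) = (-288 - 4*√37)*(-216) + (18/5 + 0) = (62208 + 864*√37) + 18/5 = 311058/5 + 864*√37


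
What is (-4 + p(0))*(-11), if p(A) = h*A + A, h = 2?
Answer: 44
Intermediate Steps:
p(A) = 3*A (p(A) = 2*A + A = 3*A)
(-4 + p(0))*(-11) = (-4 + 3*0)*(-11) = (-4 + 0)*(-11) = -4*(-11) = 44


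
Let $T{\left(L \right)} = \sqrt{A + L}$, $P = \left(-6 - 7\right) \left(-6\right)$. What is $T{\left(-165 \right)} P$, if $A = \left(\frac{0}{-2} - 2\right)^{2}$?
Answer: $78 i \sqrt{161} \approx 989.71 i$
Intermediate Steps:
$A = 4$ ($A = \left(0 \left(- \frac{1}{2}\right) - 2\right)^{2} = \left(0 - 2\right)^{2} = \left(-2\right)^{2} = 4$)
$P = 78$ ($P = \left(-13\right) \left(-6\right) = 78$)
$T{\left(L \right)} = \sqrt{4 + L}$
$T{\left(-165 \right)} P = \sqrt{4 - 165} \cdot 78 = \sqrt{-161} \cdot 78 = i \sqrt{161} \cdot 78 = 78 i \sqrt{161}$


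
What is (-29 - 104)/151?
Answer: -133/151 ≈ -0.88079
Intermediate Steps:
(-29 - 104)/151 = (1/151)*(-133) = -133/151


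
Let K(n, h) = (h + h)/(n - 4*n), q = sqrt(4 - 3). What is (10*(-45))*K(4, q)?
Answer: 75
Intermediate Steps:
q = 1 (q = sqrt(1) = 1)
K(n, h) = -2*h/(3*n) (K(n, h) = (2*h)/((-3*n)) = (2*h)*(-1/(3*n)) = -2*h/(3*n))
(10*(-45))*K(4, q) = (10*(-45))*(-2/3*1/4) = -(-300)/4 = -450*(-1/6) = 75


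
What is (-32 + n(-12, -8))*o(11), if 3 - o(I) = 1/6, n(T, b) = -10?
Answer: -119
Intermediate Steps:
o(I) = 17/6 (o(I) = 3 - 1/6 = 3 - 1*⅙ = 3 - ⅙ = 17/6)
(-32 + n(-12, -8))*o(11) = (-32 - 10)*(17/6) = -42*17/6 = -119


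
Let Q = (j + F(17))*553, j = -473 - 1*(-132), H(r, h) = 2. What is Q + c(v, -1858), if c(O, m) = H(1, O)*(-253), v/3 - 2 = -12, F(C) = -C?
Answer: -198480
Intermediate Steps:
v = -30 (v = 6 + 3*(-12) = 6 - 36 = -30)
j = -341 (j = -473 + 132 = -341)
c(O, m) = -506 (c(O, m) = 2*(-253) = -506)
Q = -197974 (Q = (-341 - 1*17)*553 = (-341 - 17)*553 = -358*553 = -197974)
Q + c(v, -1858) = -197974 - 506 = -198480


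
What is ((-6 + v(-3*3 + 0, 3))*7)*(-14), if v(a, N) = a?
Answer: 1470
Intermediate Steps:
((-6 + v(-3*3 + 0, 3))*7)*(-14) = ((-6 + (-3*3 + 0))*7)*(-14) = ((-6 + (-9 + 0))*7)*(-14) = ((-6 - 9)*7)*(-14) = -15*7*(-14) = -105*(-14) = 1470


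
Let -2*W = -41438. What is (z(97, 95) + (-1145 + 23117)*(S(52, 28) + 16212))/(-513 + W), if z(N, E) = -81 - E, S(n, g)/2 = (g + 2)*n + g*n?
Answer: 244372496/10103 ≈ 24188.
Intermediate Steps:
W = 20719 (W = -½*(-41438) = 20719)
S(n, g) = 2*g*n + 2*n*(2 + g) (S(n, g) = 2*((g + 2)*n + g*n) = 2*((2 + g)*n + g*n) = 2*(n*(2 + g) + g*n) = 2*(g*n + n*(2 + g)) = 2*g*n + 2*n*(2 + g))
(z(97, 95) + (-1145 + 23117)*(S(52, 28) + 16212))/(-513 + W) = ((-81 - 1*95) + (-1145 + 23117)*(4*52*(1 + 28) + 16212))/(-513 + 20719) = ((-81 - 95) + 21972*(4*52*29 + 16212))/20206 = (-176 + 21972*(6032 + 16212))*(1/20206) = (-176 + 21972*22244)*(1/20206) = (-176 + 488745168)*(1/20206) = 488744992*(1/20206) = 244372496/10103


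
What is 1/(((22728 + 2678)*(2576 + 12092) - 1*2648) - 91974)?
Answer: 1/372560586 ≈ 2.6841e-9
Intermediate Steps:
1/(((22728 + 2678)*(2576 + 12092) - 1*2648) - 91974) = 1/((25406*14668 - 2648) - 91974) = 1/((372655208 - 2648) - 91974) = 1/(372652560 - 91974) = 1/372560586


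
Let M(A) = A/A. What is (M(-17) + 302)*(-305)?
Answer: -92415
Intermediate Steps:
M(A) = 1
(M(-17) + 302)*(-305) = (1 + 302)*(-305) = 303*(-305) = -92415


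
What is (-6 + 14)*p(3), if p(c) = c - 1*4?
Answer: -8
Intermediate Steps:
p(c) = -4 + c (p(c) = c - 4 = -4 + c)
(-6 + 14)*p(3) = (-6 + 14)*(-4 + 3) = 8*(-1) = -8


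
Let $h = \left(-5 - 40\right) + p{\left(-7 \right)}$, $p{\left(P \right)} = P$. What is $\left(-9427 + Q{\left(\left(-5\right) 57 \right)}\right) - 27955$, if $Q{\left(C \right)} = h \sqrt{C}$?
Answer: $-37382 - 52 i \sqrt{285} \approx -37382.0 - 877.86 i$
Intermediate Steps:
$h = -52$ ($h = \left(-5 - 40\right) - 7 = -45 - 7 = -52$)
$Q{\left(C \right)} = - 52 \sqrt{C}$
$\left(-9427 + Q{\left(\left(-5\right) 57 \right)}\right) - 27955 = \left(-9427 - 52 \sqrt{\left(-5\right) 57}\right) - 27955 = \left(-9427 - 52 \sqrt{-285}\right) - 27955 = \left(-9427 - 52 i \sqrt{285}\right) - 27955 = -37382 - 52 i \sqrt{285}$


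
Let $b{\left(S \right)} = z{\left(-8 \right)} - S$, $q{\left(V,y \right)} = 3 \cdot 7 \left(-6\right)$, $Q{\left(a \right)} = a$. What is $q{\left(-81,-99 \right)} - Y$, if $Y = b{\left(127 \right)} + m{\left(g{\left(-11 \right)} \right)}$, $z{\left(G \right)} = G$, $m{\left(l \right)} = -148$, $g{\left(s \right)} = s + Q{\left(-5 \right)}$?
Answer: $157$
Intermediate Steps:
$g{\left(s \right)} = -5 + s$ ($g{\left(s \right)} = s - 5 = -5 + s$)
$q{\left(V,y \right)} = -126$ ($q{\left(V,y \right)} = 21 \left(-6\right) = -126$)
$b{\left(S \right)} = -8 - S$
$Y = -283$ ($Y = \left(-8 - 127\right) - 148 = -135 - 148 = -283$)
$q{\left(-81,-99 \right)} - Y = -126 - -283 = -126 + 283 = 157$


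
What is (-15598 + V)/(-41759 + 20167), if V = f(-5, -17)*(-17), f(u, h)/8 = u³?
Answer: -701/10796 ≈ -0.064931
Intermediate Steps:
f(u, h) = 8*u³
V = 17000 (V = (8*(-5)³)*(-17) = (8*(-125))*(-17) = -1000*(-17) = 17000)
(-15598 + V)/(-41759 + 20167) = (-15598 + 17000)/(-41759 + 20167) = 1402/(-21592) = 1402*(-1/21592) = -701/10796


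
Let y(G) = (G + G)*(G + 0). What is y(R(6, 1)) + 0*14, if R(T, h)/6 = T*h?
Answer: 2592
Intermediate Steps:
R(T, h) = 6*T*h (R(T, h) = 6*(T*h) = 6*T*h)
y(G) = 2*G² (y(G) = (2*G)*G = 2*G²)
y(R(6, 1)) + 0*14 = 2*(6*6*1)² + 0*14 = 2*36² + 0 = 2*1296 + 0 = 2592 + 0 = 2592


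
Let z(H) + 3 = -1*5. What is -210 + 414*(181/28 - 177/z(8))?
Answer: 325527/28 ≈ 11626.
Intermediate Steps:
z(H) = -8 (z(H) = -3 - 1*5 = -3 - 5 = -8)
-210 + 414*(181/28 - 177/z(8)) = -210 + 414*(181/28 - 177/(-8)) = -210 + 414*(181*(1/28) - 177*(-⅛)) = -210 + 414*(181/28 + 177/8) = -210 + 414*(1601/56) = -210 + 331407/28 = 325527/28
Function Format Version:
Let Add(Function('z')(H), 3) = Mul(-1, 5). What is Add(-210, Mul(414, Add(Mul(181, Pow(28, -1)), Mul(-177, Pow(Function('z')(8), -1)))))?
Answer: Rational(325527, 28) ≈ 11626.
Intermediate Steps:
Function('z')(H) = -8 (Function('z')(H) = Add(-3, Mul(-1, 5)) = Add(-3, -5) = -8)
Add(-210, Mul(414, Add(Mul(181, Pow(28, -1)), Mul(-177, Pow(Function('z')(8), -1))))) = Add(-210, Mul(414, Add(Mul(181, Pow(28, -1)), Mul(-177, Pow(-8, -1))))) = Add(-210, Mul(414, Add(Mul(181, Rational(1, 28)), Mul(-177, Rational(-1, 8))))) = Add(-210, Mul(414, Add(Rational(181, 28), Rational(177, 8)))) = Add(-210, Mul(414, Rational(1601, 56))) = Add(-210, Rational(331407, 28)) = Rational(325527, 28)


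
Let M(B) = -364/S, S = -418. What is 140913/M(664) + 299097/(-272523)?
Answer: 2675323521879/16533062 ≈ 1.6182e+5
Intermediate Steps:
M(B) = 182/209 (M(B) = -364/(-418) = -364*(-1/418) = 182/209)
140913/M(664) + 299097/(-272523) = 140913/(182/209) + 299097/(-272523) = 140913*(209/182) + 299097*(-1/272523) = 29450817/182 - 99699/90841 = 2675323521879/16533062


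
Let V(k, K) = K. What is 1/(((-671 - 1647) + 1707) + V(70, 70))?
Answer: -1/541 ≈ -0.0018484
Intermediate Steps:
1/(((-671 - 1647) + 1707) + V(70, 70)) = 1/(((-671 - 1647) + 1707) + 70) = 1/((-2318 + 1707) + 70) = 1/(-611 + 70) = 1/(-541) = -1/541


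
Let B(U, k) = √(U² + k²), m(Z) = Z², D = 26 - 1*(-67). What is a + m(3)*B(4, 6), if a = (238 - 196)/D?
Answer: 14/31 + 18*√13 ≈ 65.352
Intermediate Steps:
D = 93 (D = 26 + 67 = 93)
a = 14/31 (a = (238 - 196)/93 = 42*(1/93) = 14/31 ≈ 0.45161)
a + m(3)*B(4, 6) = 14/31 + 3²*√(4² + 6²) = 14/31 + 9*√(16 + 36) = 14/31 + 9*√52 = 14/31 + 9*(2*√13) = 14/31 + 18*√13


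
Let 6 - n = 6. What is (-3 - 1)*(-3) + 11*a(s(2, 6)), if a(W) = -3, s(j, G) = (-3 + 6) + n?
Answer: -21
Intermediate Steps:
n = 0 (n = 6 - 1*6 = 6 - 6 = 0)
s(j, G) = 3 (s(j, G) = (-3 + 6) + 0 = 3 + 0 = 3)
(-3 - 1)*(-3) + 11*a(s(2, 6)) = (-3 - 1)*(-3) + 11*(-3) = -4*(-3) - 33 = 12 - 33 = -21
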